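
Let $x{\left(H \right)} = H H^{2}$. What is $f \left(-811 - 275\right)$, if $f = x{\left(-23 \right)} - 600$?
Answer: $13864962$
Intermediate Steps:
$x{\left(H \right)} = H^{3}$
$f = -12767$ ($f = \left(-23\right)^{3} - 600 = -12167 - 600 = -12767$)
$f \left(-811 - 275\right) = - 12767 \left(-811 - 275\right) = \left(-12767\right) \left(-1086\right) = 13864962$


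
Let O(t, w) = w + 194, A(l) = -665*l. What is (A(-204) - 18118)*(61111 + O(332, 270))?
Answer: 7237648650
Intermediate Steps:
O(t, w) = 194 + w
(A(-204) - 18118)*(61111 + O(332, 270)) = (-665*(-204) - 18118)*(61111 + (194 + 270)) = (135660 - 18118)*(61111 + 464) = 117542*61575 = 7237648650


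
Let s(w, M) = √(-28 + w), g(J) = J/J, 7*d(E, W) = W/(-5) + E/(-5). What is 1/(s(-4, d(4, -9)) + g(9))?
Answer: 1/33 - 4*I*√2/33 ≈ 0.030303 - 0.17142*I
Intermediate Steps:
d(E, W) = -E/35 - W/35 (d(E, W) = (W/(-5) + E/(-5))/7 = (W*(-⅕) + E*(-⅕))/7 = (-W/5 - E/5)/7 = (-E/5 - W/5)/7 = -E/35 - W/35)
g(J) = 1
1/(s(-4, d(4, -9)) + g(9)) = 1/(√(-28 - 4) + 1) = 1/(√(-32) + 1) = 1/(4*I*√2 + 1) = 1/(1 + 4*I*√2)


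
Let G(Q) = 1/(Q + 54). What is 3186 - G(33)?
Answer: 277181/87 ≈ 3186.0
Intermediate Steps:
G(Q) = 1/(54 + Q)
3186 - G(33) = 3186 - 1/(54 + 33) = 3186 - 1/87 = 277181/87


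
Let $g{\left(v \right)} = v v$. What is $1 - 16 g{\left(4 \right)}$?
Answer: $-255$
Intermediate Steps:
$g{\left(v \right)} = v^{2}$
$1 - 16 g{\left(4 \right)} = 1 - 16 \cdot 4^{2} = 1 - 256 = -255$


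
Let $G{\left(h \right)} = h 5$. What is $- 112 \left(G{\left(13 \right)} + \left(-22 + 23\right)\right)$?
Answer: $-7392$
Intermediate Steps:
$G{\left(h \right)} = 5 h$
$- 112 \left(G{\left(13 \right)} + \left(-22 + 23\right)\right) = - 112 \left(5 \cdot 13 + \left(-22 + 23\right)\right) = - 112 \left(65 + 1\right) = \left(-112\right) 66 = -7392$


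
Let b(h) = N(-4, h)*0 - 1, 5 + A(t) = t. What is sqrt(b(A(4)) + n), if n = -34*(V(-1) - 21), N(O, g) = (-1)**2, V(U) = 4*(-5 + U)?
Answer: sqrt(1529) ≈ 39.102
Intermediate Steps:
A(t) = -5 + t
V(U) = -20 + 4*U
N(O, g) = 1
b(h) = -1 (b(h) = 1*0 - 1 = 0 - 1 = -1)
n = 1530 (n = -34*((-20 + 4*(-1)) - 21) = -34*((-20 - 4) - 21) = -34*(-24 - 21) = -34*(-45) = 1530)
sqrt(b(A(4)) + n) = sqrt(-1 + 1530) = sqrt(1529)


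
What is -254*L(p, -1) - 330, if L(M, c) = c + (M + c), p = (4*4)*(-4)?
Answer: 16434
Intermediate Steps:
p = -64 (p = 16*(-4) = -64)
L(M, c) = M + 2*c
-254*L(p, -1) - 330 = -254*(-64 + 2*(-1)) - 330 = -254*(-64 - 2) - 330 = -254*(-66) - 330 = 16764 - 330 = 16434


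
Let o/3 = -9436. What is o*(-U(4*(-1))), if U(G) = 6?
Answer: 169848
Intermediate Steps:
o = -28308 (o = 3*(-9436) = -28308)
o*(-U(4*(-1))) = -(-28308)*6 = -28308*(-6) = 169848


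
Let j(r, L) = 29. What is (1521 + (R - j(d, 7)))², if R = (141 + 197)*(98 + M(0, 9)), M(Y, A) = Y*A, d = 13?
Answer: 1198267456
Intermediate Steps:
M(Y, A) = A*Y
R = 33124 (R = (141 + 197)*(98 + 9*0) = 338*(98 + 0) = 338*98 = 33124)
(1521 + (R - j(d, 7)))² = (1521 + (33124 - 1*29))² = (1521 + (33124 - 29))² = (1521 + 33095)² = 34616² = 1198267456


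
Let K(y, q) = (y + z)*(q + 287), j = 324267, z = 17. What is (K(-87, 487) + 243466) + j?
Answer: 513553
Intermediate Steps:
K(y, q) = (17 + y)*(287 + q) (K(y, q) = (y + 17)*(q + 287) = (17 + y)*(287 + q))
(K(-87, 487) + 243466) + j = ((4879 + 17*487 + 287*(-87) + 487*(-87)) + 243466) + 324267 = ((4879 + 8279 - 24969 - 42369) + 243466) + 324267 = (-54180 + 243466) + 324267 = 189286 + 324267 = 513553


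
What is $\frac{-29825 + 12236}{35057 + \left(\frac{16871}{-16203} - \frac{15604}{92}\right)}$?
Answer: $- \frac{6554875041}{13001061197} \approx -0.50418$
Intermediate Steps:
$\frac{-29825 + 12236}{35057 + \left(\frac{16871}{-16203} - \frac{15604}{92}\right)} = - \frac{17589}{35057 + \left(16871 \left(- \frac{1}{16203}\right) - \frac{3901}{23}\right)} = - \frac{17589}{35057 - \frac{63595936}{372669}} = - \frac{17589}{\frac{13001061197}{372669}} = \left(-17589\right) \frac{372669}{13001061197} = - \frac{6554875041}{13001061197}$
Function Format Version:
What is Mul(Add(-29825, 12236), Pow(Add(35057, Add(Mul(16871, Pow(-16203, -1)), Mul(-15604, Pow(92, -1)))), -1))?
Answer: Rational(-6554875041, 13001061197) ≈ -0.50418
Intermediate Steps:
Mul(Add(-29825, 12236), Pow(Add(35057, Add(Mul(16871, Pow(-16203, -1)), Mul(-15604, Pow(92, -1)))), -1)) = Mul(-17589, Pow(Add(35057, Add(Mul(16871, Rational(-1, 16203)), Mul(-15604, Rational(1, 92)))), -1)) = Mul(-17589, Pow(Add(35057, Add(Rational(-16871, 16203), Rational(-3901, 23))), -1)) = Mul(-17589, Pow(Add(35057, Rational(-63595936, 372669)), -1)) = Mul(-17589, Pow(Rational(13001061197, 372669), -1)) = Mul(-17589, Rational(372669, 13001061197)) = Rational(-6554875041, 13001061197)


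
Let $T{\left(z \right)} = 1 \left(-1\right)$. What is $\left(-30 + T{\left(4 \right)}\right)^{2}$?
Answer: $961$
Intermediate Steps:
$T{\left(z \right)} = -1$
$\left(-30 + T{\left(4 \right)}\right)^{2} = \left(-30 - 1\right)^{2} = \left(-31\right)^{2} = 961$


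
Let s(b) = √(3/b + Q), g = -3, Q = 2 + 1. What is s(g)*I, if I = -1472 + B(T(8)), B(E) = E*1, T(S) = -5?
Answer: -1477*√2 ≈ -2088.8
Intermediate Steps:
Q = 3
s(b) = √(3 + 3/b) (s(b) = √(3/b + 3) = √(3 + 3/b))
B(E) = E
I = -1477 (I = -1472 - 5 = -1477)
s(g)*I = √(3 + 3/(-3))*(-1477) = √(3 + 3*(-⅓))*(-1477) = √(3 - 1)*(-1477) = √2*(-1477) = -1477*√2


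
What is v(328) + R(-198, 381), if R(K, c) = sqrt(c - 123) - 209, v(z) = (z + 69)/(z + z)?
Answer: -136707/656 + sqrt(258) ≈ -192.33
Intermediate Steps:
v(z) = (69 + z)/(2*z) (v(z) = (69 + z)/((2*z)) = (69 + z)*(1/(2*z)) = (69 + z)/(2*z))
R(K, c) = -209 + sqrt(-123 + c) (R(K, c) = sqrt(-123 + c) - 209 = -209 + sqrt(-123 + c))
v(328) + R(-198, 381) = (1/2)*(69 + 328)/328 + (-209 + sqrt(-123 + 381)) = (1/2)*(1/328)*397 + (-209 + sqrt(258)) = 397/656 + (-209 + sqrt(258)) = -136707/656 + sqrt(258)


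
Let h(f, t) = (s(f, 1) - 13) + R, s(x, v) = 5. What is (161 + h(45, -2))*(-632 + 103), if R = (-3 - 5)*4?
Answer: -64009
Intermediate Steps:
R = -32 (R = -8*4 = -32)
h(f, t) = -40 (h(f, t) = (5 - 13) - 32 = -8 - 32 = -40)
(161 + h(45, -2))*(-632 + 103) = (161 - 40)*(-632 + 103) = 121*(-529) = -64009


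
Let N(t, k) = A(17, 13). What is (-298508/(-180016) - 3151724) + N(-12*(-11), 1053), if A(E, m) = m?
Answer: -141839527217/45004 ≈ -3.1517e+6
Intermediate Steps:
N(t, k) = 13
(-298508/(-180016) - 3151724) + N(-12*(-11), 1053) = (-298508/(-180016) - 3151724) + 13 = (-298508*(-1/180016) - 3151724) + 13 = (74627/45004 - 3151724) + 13 = -141840112269/45004 + 13 = -141839527217/45004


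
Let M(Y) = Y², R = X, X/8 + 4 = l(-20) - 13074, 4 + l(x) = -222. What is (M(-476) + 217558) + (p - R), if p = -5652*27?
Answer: 397962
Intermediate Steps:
l(x) = -226 (l(x) = -4 - 222 = -226)
p = -152604
X = -106432 (X = -32 + 8*(-226 - 13074) = -32 + 8*(-13300) = -32 - 106400 = -106432)
R = -106432
(M(-476) + 217558) + (p - R) = ((-476)² + 217558) + (-152604 - 1*(-106432)) = (226576 + 217558) + (-152604 + 106432) = 444134 - 46172 = 397962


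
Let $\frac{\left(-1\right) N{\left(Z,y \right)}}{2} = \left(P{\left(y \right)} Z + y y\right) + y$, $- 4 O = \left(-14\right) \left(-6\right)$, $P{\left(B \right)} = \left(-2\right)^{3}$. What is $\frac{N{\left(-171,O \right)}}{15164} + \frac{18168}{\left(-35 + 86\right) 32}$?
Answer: $\frac{165235}{15164} \approx 10.897$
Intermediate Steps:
$P{\left(B \right)} = -8$
$O = -21$ ($O = - \frac{\left(-14\right) \left(-6\right)}{4} = \left(- \frac{1}{4}\right) 84 = -21$)
$N{\left(Z,y \right)} = - 2 y - 2 y^{2} + 16 Z$ ($N{\left(Z,y \right)} = - 2 \left(\left(- 8 Z + y y\right) + y\right) = - 2 \left(\left(- 8 Z + y^{2}\right) + y\right) = - 2 \left(\left(y^{2} - 8 Z\right) + y\right) = - 2 \left(y + y^{2} - 8 Z\right) = - 2 y - 2 y^{2} + 16 Z$)
$\frac{N{\left(-171,O \right)}}{15164} + \frac{18168}{\left(-35 + 86\right) 32} = \frac{\left(-2\right) \left(-21\right) - 2 \left(-21\right)^{2} + 16 \left(-171\right)}{15164} + \frac{18168}{\left(-35 + 86\right) 32} = \left(42 - 882 - 2736\right) \frac{1}{15164} + \frac{18168}{51 \cdot 32} = \left(42 - 882 - 2736\right) \frac{1}{15164} + \frac{18168}{1632} = \left(-3576\right) \frac{1}{15164} + 18168 \cdot \frac{1}{1632} = - \frac{894}{3791} + \frac{757}{68} = \frac{165235}{15164}$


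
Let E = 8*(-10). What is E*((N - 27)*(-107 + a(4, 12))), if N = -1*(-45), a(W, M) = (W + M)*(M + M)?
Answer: -398880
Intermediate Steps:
a(W, M) = 2*M*(M + W) (a(W, M) = (M + W)*(2*M) = 2*M*(M + W))
N = 45
E = -80
E*((N - 27)*(-107 + a(4, 12))) = -80*(45 - 27)*(-107 + 2*12*(12 + 4)) = -1440*(-107 + 2*12*16) = -1440*(-107 + 384) = -1440*277 = -80*4986 = -398880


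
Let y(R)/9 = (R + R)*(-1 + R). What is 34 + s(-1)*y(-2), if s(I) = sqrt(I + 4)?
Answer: 34 + 108*sqrt(3) ≈ 221.06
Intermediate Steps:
s(I) = sqrt(4 + I)
y(R) = 18*R*(-1 + R) (y(R) = 9*((R + R)*(-1 + R)) = 9*((2*R)*(-1 + R)) = 9*(2*R*(-1 + R)) = 18*R*(-1 + R))
34 + s(-1)*y(-2) = 34 + sqrt(4 - 1)*(18*(-2)*(-1 - 2)) = 34 + sqrt(3)*(18*(-2)*(-3)) = 34 + sqrt(3)*108 = 34 + 108*sqrt(3)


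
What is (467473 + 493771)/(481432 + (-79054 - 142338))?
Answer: 240311/65010 ≈ 3.6965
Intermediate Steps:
(467473 + 493771)/(481432 + (-79054 - 142338)) = 961244/(481432 - 221392) = 961244/260040 = 961244*(1/260040) = 240311/65010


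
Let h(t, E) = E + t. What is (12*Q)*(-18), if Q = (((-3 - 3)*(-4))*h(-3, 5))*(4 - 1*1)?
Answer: -31104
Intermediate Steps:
Q = 144 (Q = (((-3 - 3)*(-4))*(5 - 3))*(4 - 1*1) = (-6*(-4)*2)*(4 - 1) = (24*2)*3 = 48*3 = 144)
(12*Q)*(-18) = (12*144)*(-18) = 1728*(-18) = -31104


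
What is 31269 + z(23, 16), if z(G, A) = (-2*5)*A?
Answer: 31109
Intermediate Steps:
z(G, A) = -10*A
31269 + z(23, 16) = 31269 - 10*16 = 31269 - 160 = 31109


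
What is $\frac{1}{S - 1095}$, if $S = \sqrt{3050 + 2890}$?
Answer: $- \frac{73}{79539} - \frac{2 \sqrt{165}}{397695} \approx -0.00098239$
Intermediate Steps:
$S = 6 \sqrt{165}$ ($S = \sqrt{5940} = 6 \sqrt{165} \approx 77.071$)
$\frac{1}{S - 1095} = \frac{1}{6 \sqrt{165} - 1095} = \frac{1}{-1095 + 6 \sqrt{165}}$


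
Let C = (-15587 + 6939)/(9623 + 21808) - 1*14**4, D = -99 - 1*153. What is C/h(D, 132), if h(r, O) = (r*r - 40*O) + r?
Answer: -301865486/455529483 ≈ -0.66267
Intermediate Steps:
D = -252 (D = -99 - 153 = -252)
h(r, O) = r + r**2 - 40*O (h(r, O) = (r**2 - 40*O) + r = r + r**2 - 40*O)
C = -1207461944/31431 (C = -8648/31431 - 1*38416 = -8648*1/31431 - 38416 = -8648/31431 - 38416 = -1207461944/31431 ≈ -38416.)
C/h(D, 132) = -1207461944/(31431*(-252 + (-252)**2 - 40*132)) = -1207461944/(31431*(-252 + 63504 - 5280)) = -1207461944/31431/57972 = -1207461944/31431*1/57972 = -301865486/455529483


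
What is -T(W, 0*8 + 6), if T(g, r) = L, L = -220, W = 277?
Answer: 220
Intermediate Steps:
T(g, r) = -220
-T(W, 0*8 + 6) = -1*(-220) = 220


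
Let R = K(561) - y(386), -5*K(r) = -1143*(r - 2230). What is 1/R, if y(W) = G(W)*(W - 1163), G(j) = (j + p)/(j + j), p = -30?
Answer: -965/367833966 ≈ -2.6235e-6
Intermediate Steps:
K(r) = -509778 + 1143*r/5 (K(r) = -(-1143)*(r - 2230)/5 = -(-1143)*(-2230 + r)/5 = -(2548890 - 1143*r)/5 = -509778 + 1143*r/5)
G(j) = (-30 + j)/(2*j) (G(j) = (j - 30)/(j + j) = (-30 + j)/((2*j)) = (-30 + j)*(1/(2*j)) = (-30 + j)/(2*j))
y(W) = (-1163 + W)*(-30 + W)/(2*W) (y(W) = ((-30 + W)/(2*W))*(W - 1163) = ((-30 + W)/(2*W))*(-1163 + W) = (-1163 + W)*(-30 + W)/(2*W))
R = -367833966/965 (R = (-509778 + (1143/5)*561) - (-1163 + 386)*(-30 + 386)/(2*386) = (-509778 + 641223/5) - (-777)*356/(2*386) = -1907667/5 - 1*(-69153/193) = -1907667/5 + 69153/193 = -367833966/965 ≈ -3.8118e+5)
1/R = 1/(-367833966/965) = -965/367833966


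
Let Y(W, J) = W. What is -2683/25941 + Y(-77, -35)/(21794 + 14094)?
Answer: -98284961/930970608 ≈ -0.10557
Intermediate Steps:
-2683/25941 + Y(-77, -35)/(21794 + 14094) = -2683/25941 - 77/(21794 + 14094) = -2683*1/25941 - 77/35888 = -2683/25941 - 77*1/35888 = -2683/25941 - 77/35888 = -98284961/930970608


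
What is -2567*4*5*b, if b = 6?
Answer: -308040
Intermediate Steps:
-2567*4*5*b = -2567*4*5*6 = -51340*6 = -2567*120 = -308040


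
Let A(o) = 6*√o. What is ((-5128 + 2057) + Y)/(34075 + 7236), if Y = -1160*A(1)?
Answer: -10031/41311 ≈ -0.24282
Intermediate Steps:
Y = -6960 (Y = -6960*√1 = -6960 ≈ -6960.0)
((-5128 + 2057) + Y)/(34075 + 7236) = ((-5128 + 2057) - 6960)/(34075 + 7236) = (-3071 - 6960)/41311 = -10031*1/41311 = -10031/41311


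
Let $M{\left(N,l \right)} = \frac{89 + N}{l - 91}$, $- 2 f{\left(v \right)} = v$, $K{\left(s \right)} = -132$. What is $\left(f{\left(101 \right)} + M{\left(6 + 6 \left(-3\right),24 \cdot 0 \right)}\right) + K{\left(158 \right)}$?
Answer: $- \frac{4767}{26} \approx -183.35$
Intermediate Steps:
$f{\left(v \right)} = - \frac{v}{2}$
$M{\left(N,l \right)} = \frac{89 + N}{-91 + l}$
$\left(f{\left(101 \right)} + M{\left(6 + 6 \left(-3\right),24 \cdot 0 \right)}\right) + K{\left(158 \right)} = \left(\left(- \frac{1}{2}\right) 101 + \frac{89 + \left(6 + 6 \left(-3\right)\right)}{-91 + 24 \cdot 0}\right) - 132 = \left(- \frac{101}{2} + \frac{89 + \left(6 - 18\right)}{-91 + 0}\right) - 132 = \left(- \frac{101}{2} + \frac{89 - 12}{-91}\right) - 132 = \left(- \frac{101}{2} - \frac{11}{13}\right) - 132 = - \frac{1335}{26} - 132 = - \frac{4767}{26}$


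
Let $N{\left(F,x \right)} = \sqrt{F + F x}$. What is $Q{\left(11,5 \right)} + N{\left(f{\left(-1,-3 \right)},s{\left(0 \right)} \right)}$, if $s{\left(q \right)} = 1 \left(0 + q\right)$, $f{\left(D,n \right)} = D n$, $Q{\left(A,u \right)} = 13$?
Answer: $13 + \sqrt{3} \approx 14.732$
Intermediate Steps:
$s{\left(q \right)} = q$ ($s{\left(q \right)} = 1 q = q$)
$Q{\left(11,5 \right)} + N{\left(f{\left(-1,-3 \right)},s{\left(0 \right)} \right)} = 13 + \sqrt{\left(-1\right) \left(-3\right) \left(1 + 0\right)} = 13 + \sqrt{3 \cdot 1} = 13 + \sqrt{3}$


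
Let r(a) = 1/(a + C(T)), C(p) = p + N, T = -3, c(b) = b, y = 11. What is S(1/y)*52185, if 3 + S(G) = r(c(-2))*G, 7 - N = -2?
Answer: -6836235/44 ≈ -1.5537e+5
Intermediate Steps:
N = 9 (N = 7 - 1*(-2) = 7 + 2 = 9)
C(p) = 9 + p (C(p) = p + 9 = 9 + p)
r(a) = 1/(6 + a) (r(a) = 1/(a + (9 - 3)) = 1/(a + 6) = 1/(6 + a))
S(G) = -3 + G/4 (S(G) = -3 + G/(6 - 2) = -3 + G/4)
S(1/y)*52185 = (-3 + (¼)/11)*52185 = (-3 + (¼)*(1/11))*52185 = (-3 + 1/44)*52185 = -131/44*52185 = -6836235/44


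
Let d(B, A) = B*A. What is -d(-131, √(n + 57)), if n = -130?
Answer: 131*I*√73 ≈ 1119.3*I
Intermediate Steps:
d(B, A) = A*B
-d(-131, √(n + 57)) = -√(-130 + 57)*(-131) = -√(-73)*(-131) = -I*√73*(-131) = -(-131)*I*√73 = 131*I*√73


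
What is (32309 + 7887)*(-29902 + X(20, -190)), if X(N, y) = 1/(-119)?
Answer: -143030994444/119 ≈ -1.2019e+9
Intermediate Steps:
X(N, y) = -1/119
(32309 + 7887)*(-29902 + X(20, -190)) = (32309 + 7887)*(-29902 - 1/119) = 40196*(-3558339/119) = -143030994444/119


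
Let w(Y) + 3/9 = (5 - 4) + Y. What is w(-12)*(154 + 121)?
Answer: -9350/3 ≈ -3116.7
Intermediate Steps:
w(Y) = ⅔ + Y (w(Y) = -⅓ + ((5 - 4) + Y) = -⅓ + (1 + Y) = ⅔ + Y)
w(-12)*(154 + 121) = (⅔ - 12)*(154 + 121) = -34/3*275 = -9350/3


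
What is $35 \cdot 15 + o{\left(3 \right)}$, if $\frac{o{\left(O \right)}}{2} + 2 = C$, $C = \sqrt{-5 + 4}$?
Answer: $521 + 2 i \approx 521.0 + 2.0 i$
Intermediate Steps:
$C = i$ ($C = \sqrt{-1} = i \approx 1.0 i$)
$o{\left(O \right)} = -4 + 2 i$
$35 \cdot 15 + o{\left(3 \right)} = 35 \cdot 15 - \left(4 - 2 i\right) = 525 - \left(4 - 2 i\right) = 521 + 2 i$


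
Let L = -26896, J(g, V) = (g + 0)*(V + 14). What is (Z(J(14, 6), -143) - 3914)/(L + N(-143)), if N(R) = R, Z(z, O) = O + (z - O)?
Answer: 3634/27039 ≈ 0.13440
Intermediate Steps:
J(g, V) = g*(14 + V)
Z(z, O) = z
(Z(J(14, 6), -143) - 3914)/(L + N(-143)) = (14*(14 + 6) - 3914)/(-26896 - 143) = (14*20 - 3914)/(-27039) = (280 - 3914)*(-1/27039) = -3634*(-1/27039) = 3634/27039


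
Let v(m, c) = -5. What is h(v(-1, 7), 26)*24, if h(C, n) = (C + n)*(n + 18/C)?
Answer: 56448/5 ≈ 11290.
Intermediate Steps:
h(v(-1, 7), 26)*24 = (18 + 26**2 - 5*26 + 18*26/(-5))*24 = (18 + 676 - 130 + 18*26*(-1/5))*24 = (18 + 676 - 130 - 468/5)*24 = (2352/5)*24 = 56448/5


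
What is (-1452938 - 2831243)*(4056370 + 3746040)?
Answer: -33426936676210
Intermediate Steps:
(-1452938 - 2831243)*(4056370 + 3746040) = -4284181*7802410 = -33426936676210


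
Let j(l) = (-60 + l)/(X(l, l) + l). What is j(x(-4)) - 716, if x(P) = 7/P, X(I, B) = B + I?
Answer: -14789/21 ≈ -704.24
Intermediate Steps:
j(l) = (-60 + l)/(3*l) (j(l) = (-60 + l)/((l + l) + l) = (-60 + l)/(2*l + l) = (-60 + l)/((3*l)) = (-60 + l)*(1/(3*l)) = (-60 + l)/(3*l))
j(x(-4)) - 716 = (-60 + 7/(-4))/(3*((7/(-4)))) - 716 = (-60 + 7*(-¼))/(3*((7*(-¼)))) - 716 = (-60 - 7/4)/(3*(-7/4)) - 716 = (⅓)*(-4/7)*(-247/4) - 716 = 247/21 - 716 = -14789/21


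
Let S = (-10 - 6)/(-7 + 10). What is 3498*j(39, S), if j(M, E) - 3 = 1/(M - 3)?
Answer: 63547/6 ≈ 10591.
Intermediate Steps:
S = -16/3 ≈ -5.3333
j(M, E) = 3 + 1/(-3 + M) (j(M, E) = 3 + 1/(M - 3) = 3 + 1/(-3 + M))
3498*j(39, S) = 3498*((-8 + 3*39)/(-3 + 39)) = 3498*((-8 + 117)/36) = 3498*((1/36)*109) = 3498*(109/36) = 63547/6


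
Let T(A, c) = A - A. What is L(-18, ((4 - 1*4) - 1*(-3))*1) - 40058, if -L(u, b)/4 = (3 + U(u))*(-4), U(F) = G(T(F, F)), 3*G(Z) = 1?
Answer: -120014/3 ≈ -40005.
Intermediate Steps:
T(A, c) = 0
G(Z) = ⅓ (G(Z) = (⅓)*1 = ⅓)
U(F) = ⅓
L(u, b) = 160/3 (L(u, b) = -4*(3 + ⅓)*(-4) = -40*(-4)/3 = -4*(-40/3) = 160/3)
L(-18, ((4 - 1*4) - 1*(-3))*1) - 40058 = 160/3 - 40058 = -120014/3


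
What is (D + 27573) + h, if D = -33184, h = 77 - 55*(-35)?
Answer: -3609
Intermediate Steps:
h = 2002 (h = 77 + 1925 = 2002)
(D + 27573) + h = (-33184 + 27573) + 2002 = -5611 + 2002 = -3609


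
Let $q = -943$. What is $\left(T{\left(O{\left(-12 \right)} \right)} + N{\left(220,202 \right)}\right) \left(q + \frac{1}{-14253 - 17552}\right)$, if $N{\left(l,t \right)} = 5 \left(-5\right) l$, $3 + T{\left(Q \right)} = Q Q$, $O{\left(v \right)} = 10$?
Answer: $\frac{162047402748}{31805} \approx 5.095 \cdot 10^{6}$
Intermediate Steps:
$T{\left(Q \right)} = -3 + Q^{2}$ ($T{\left(Q \right)} = -3 + Q Q = -3 + Q^{2}$)
$N{\left(l,t \right)} = - 25 l$
$\left(T{\left(O{\left(-12 \right)} \right)} + N{\left(220,202 \right)}\right) \left(q + \frac{1}{-14253 - 17552}\right) = \left(\left(-3 + 10^{2}\right) - 5500\right) \left(-943 + \frac{1}{-14253 - 17552}\right) = \left(\left(-3 + 100\right) - 5500\right) \left(-943 + \frac{1}{-31805}\right) = \left(97 - 5500\right) \left(-943 - \frac{1}{31805}\right) = \left(-5403\right) \left(- \frac{29992116}{31805}\right) = \frac{162047402748}{31805}$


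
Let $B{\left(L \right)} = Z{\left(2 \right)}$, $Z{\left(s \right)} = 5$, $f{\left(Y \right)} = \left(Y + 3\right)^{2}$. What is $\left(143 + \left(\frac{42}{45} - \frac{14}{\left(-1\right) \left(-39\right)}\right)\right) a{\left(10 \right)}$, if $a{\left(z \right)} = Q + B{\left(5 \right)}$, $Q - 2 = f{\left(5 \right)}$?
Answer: $\frac{1987787}{195} \approx 10194.0$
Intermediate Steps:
$f{\left(Y \right)} = \left(3 + Y\right)^{2}$
$Q = 66$ ($Q = 2 + \left(3 + 5\right)^{2} = 2 + 8^{2} = 2 + 64 = 66$)
$B{\left(L \right)} = 5$
$a{\left(z \right)} = 71$ ($a{\left(z \right)} = 66 + 5 = 71$)
$\left(143 + \left(\frac{42}{45} - \frac{14}{\left(-1\right) \left(-39\right)}\right)\right) a{\left(10 \right)} = \left(143 + \left(\frac{42}{45} - \frac{14}{\left(-1\right) \left(-39\right)}\right)\right) 71 = \left(143 + \left(42 \cdot \frac{1}{45} - \frac{14}{39}\right)\right) 71 = \left(143 + \left(\frac{14}{15} - \frac{14}{39}\right)\right) 71 = \left(143 + \frac{112}{195}\right) 71 = \frac{27997}{195} \cdot 71 = \frac{1987787}{195}$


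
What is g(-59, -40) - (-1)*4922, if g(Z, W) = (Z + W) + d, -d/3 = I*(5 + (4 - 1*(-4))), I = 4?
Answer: 4667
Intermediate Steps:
d = -156 (d = -12*(5 + (4 - 1*(-4))) = -12*(5 + (4 + 4)) = -12*(5 + 8) = -12*13 = -3*52 = -156)
g(Z, W) = -156 + W + Z (g(Z, W) = (Z + W) - 156 = (W + Z) - 156 = -156 + W + Z)
g(-59, -40) - (-1)*4922 = (-156 - 40 - 59) - (-1)*4922 = -255 - 1*(-4922) = -255 + 4922 = 4667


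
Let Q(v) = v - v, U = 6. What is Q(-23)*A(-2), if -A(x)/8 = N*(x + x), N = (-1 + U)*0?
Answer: 0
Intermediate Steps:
N = 0 (N = (-1 + 6)*0 = 5*0 = 0)
Q(v) = 0
A(x) = 0 (A(x) = -0*(x + x) = -0*2*x = -8*0 = 0)
Q(-23)*A(-2) = 0*0 = 0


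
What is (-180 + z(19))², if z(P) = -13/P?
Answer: 11785489/361 ≈ 32647.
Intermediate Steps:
(-180 + z(19))² = (-180 - 13/19)² = (-3433/19)² = 11785489/361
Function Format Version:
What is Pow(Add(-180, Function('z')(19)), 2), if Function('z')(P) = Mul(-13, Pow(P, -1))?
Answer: Rational(11785489, 361) ≈ 32647.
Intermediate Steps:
Pow(Add(-180, Function('z')(19)), 2) = Pow(Add(-180, Mul(-13, Pow(19, -1))), 2) = Pow(Add(-180, Mul(-13, Rational(1, 19))), 2) = Pow(Add(-180, Rational(-13, 19)), 2) = Pow(Rational(-3433, 19), 2) = Rational(11785489, 361)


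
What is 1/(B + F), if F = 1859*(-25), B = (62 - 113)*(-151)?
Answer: -1/38774 ≈ -2.5790e-5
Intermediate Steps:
B = 7701 (B = -51*(-151) = 7701)
F = -46475
1/(B + F) = 1/(7701 - 46475) = 1/(-38774) = -1/38774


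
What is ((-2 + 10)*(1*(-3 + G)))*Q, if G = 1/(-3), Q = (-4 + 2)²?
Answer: -320/3 ≈ -106.67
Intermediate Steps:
Q = 4 (Q = (-2)² = 4)
G = -⅓ (G = 1*(-⅓) = -⅓ ≈ -0.33333)
((-2 + 10)*(1*(-3 + G)))*Q = ((-2 + 10)*(1*(-3 - ⅓)))*4 = (8*(1*(-10/3)))*4 = (8*(-10/3))*4 = -80/3*4 = -320/3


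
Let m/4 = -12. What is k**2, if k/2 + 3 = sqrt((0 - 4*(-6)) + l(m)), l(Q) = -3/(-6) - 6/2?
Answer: (6 - sqrt(86))**2 ≈ 10.717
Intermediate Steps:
m = -48 (m = 4*(-12) = -48)
l(Q) = -5/2 (l(Q) = -3*(-1/6) - 6*1/2 = 1/2 - 3 = -5/2)
k = -6 + sqrt(86) (k = -6 + 2*sqrt((0 - 4*(-6)) - 5/2) = -6 + 2*sqrt((0 + 24) - 5/2) = -6 + 2*sqrt(24 - 5/2) = -6 + 2*sqrt(43/2) = -6 + 2*(sqrt(86)/2) = -6 + sqrt(86) ≈ 3.2736)
k**2 = (-6 + sqrt(86))**2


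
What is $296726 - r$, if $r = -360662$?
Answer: $657388$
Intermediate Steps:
$296726 - r = 296726 - -360662 = 296726 + 360662 = 657388$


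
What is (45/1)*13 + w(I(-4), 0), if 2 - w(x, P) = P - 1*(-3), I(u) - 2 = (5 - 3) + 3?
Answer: 584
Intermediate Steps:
I(u) = 7 (I(u) = 2 + ((5 - 3) + 3) = 2 + (2 + 3) = 2 + 5 = 7)
w(x, P) = -1 - P (w(x, P) = 2 - (P - 1*(-3)) = 2 - (P + 3) = 2 - (3 + P) = 2 + (-3 - P) = -1 - P)
(45/1)*13 + w(I(-4), 0) = (45/1)*13 + (-1 - 1*0) = (45*1)*13 + (-1 + 0) = 45*13 - 1 = 585 - 1 = 584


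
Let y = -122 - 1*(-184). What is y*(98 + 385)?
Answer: 29946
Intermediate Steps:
y = 62 (y = -122 + 184 = 62)
y*(98 + 385) = 62*(98 + 385) = 62*483 = 29946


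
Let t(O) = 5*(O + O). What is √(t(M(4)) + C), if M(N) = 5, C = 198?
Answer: 2*√62 ≈ 15.748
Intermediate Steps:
t(O) = 10*O (t(O) = 5*(2*O) = 10*O)
√(t(M(4)) + C) = √(10*5 + 198) = √(50 + 198) = √248 = 2*√62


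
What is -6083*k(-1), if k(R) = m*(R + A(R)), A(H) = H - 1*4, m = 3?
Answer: 109494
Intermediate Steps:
A(H) = -4 + H (A(H) = H - 4 = -4 + H)
k(R) = -12 + 6*R (k(R) = 3*(R + (-4 + R)) = 3*(-4 + 2*R) = -12 + 6*R)
-6083*k(-1) = -6083*(-12 + 6*(-1)) = -6083*(-12 - 6) = -6083*(-18) = 109494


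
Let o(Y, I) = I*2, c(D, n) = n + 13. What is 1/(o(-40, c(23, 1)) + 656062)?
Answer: 1/656090 ≈ 1.5242e-6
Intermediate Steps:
c(D, n) = 13 + n
o(Y, I) = 2*I
1/(o(-40, c(23, 1)) + 656062) = 1/(2*(13 + 1) + 656062) = 1/(2*14 + 656062) = 1/(28 + 656062) = 1/656090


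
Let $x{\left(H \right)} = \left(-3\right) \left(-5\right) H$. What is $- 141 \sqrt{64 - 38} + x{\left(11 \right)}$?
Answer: $165 - 141 \sqrt{26} \approx -553.96$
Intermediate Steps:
$x{\left(H \right)} = 15 H$
$- 141 \sqrt{64 - 38} + x{\left(11 \right)} = - 141 \sqrt{64 - 38} + 15 \cdot 11 = - 141 \sqrt{26} + 165 = 165 - 141 \sqrt{26}$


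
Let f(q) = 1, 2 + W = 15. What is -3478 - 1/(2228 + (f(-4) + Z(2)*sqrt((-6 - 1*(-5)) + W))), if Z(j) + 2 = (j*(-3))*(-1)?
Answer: -5759857417/1656083 + 8*sqrt(3)/4968249 ≈ -3478.0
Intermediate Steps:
W = 13 (W = -2 + 15 = 13)
Z(j) = -2 + 3*j (Z(j) = -2 + (j*(-3))*(-1) = -2 - 3*j*(-1) = -2 + 3*j)
-3478 - 1/(2228 + (f(-4) + Z(2)*sqrt((-6 - 1*(-5)) + W))) = -3478 - 1/(2228 + (1 + (-2 + 3*2)*sqrt((-6 - 1*(-5)) + 13))) = -3478 - 1/(2228 + (1 + (-2 + 6)*sqrt((-6 + 5) + 13))) = -3478 - 1/(2228 + (1 + 4*sqrt(-1 + 13))) = -3478 - 1/(2228 + (1 + 4*sqrt(12))) = -3478 - 1/(2228 + (1 + 4*(2*sqrt(3)))) = -3478 - 1/(2228 + (1 + 8*sqrt(3))) = -3478 - 1/(2229 + 8*sqrt(3))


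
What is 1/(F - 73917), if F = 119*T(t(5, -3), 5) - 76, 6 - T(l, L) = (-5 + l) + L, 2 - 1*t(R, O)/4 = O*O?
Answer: -1/69947 ≈ -1.4297e-5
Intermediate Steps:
t(R, O) = 8 - 4*O² (t(R, O) = 8 - 4*O*O = 8 - 4*O²)
T(l, L) = 11 - L - l (T(l, L) = 6 - ((-5 + l) + L) = 6 - (-5 + L + l) = 6 + (5 - L - l) = 11 - L - l)
F = 3970 (F = 119*(11 - 1*5 - (8 - 4*(-3)²)) - 76 = 119*(11 - 5 - (8 - 4*9)) - 76 = 119*(11 - 5 - (8 - 36)) - 76 = 119*(11 - 5 - 1*(-28)) - 76 = 119*(11 - 5 + 28) - 76 = 119*34 - 76 = 4046 - 76 = 3970)
1/(F - 73917) = 1/(3970 - 73917) = 1/(-69947) = -1/69947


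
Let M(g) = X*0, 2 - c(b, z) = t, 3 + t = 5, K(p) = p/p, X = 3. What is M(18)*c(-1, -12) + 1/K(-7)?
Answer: 1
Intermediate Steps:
K(p) = 1
t = 2 (t = -3 + 5 = 2)
c(b, z) = 0 (c(b, z) = 2 - 1*2 = 2 - 2 = 0)
M(g) = 0 (M(g) = 3*0 = 0)
M(18)*c(-1, -12) + 1/K(-7) = 0*0 + 1/1 = 0 + 1 = 1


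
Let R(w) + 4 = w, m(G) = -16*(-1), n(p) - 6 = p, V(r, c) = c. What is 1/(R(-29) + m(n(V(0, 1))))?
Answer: -1/17 ≈ -0.058824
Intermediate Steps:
n(p) = 6 + p
m(G) = 16
R(w) = -4 + w
1/(R(-29) + m(n(V(0, 1)))) = 1/((-4 - 29) + 16) = 1/(-33 + 16) = 1/(-17) = -1/17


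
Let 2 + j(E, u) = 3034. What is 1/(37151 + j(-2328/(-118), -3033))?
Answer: 1/40183 ≈ 2.4886e-5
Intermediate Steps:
j(E, u) = 3032 (j(E, u) = -2 + 3034 = 3032)
1/(37151 + j(-2328/(-118), -3033)) = 1/(37151 + 3032) = 1/40183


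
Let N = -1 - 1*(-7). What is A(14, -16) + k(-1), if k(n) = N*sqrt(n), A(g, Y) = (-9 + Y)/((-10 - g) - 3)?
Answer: 25/27 + 6*I ≈ 0.92593 + 6.0*I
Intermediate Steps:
N = 6 (N = -1 + 7 = 6)
A(g, Y) = (-9 + Y)/(-13 - g)
k(n) = 6*sqrt(n)
A(14, -16) + k(-1) = (9 - 1*(-16))/(13 + 14) + 6*sqrt(-1) = (9 + 16)/27 + 6*I = (1/27)*25 + 6*I = 25/27 + 6*I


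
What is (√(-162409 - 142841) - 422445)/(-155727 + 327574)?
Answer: -422445/171847 + 5*I*√12210/171847 ≈ -2.4583 + 0.003215*I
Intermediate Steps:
(√(-162409 - 142841) - 422445)/(-155727 + 327574) = (√(-305250) - 422445)/171847 = (5*I*√12210 - 422445)*(1/171847) = (-422445 + 5*I*√12210)*(1/171847) = -422445/171847 + 5*I*√12210/171847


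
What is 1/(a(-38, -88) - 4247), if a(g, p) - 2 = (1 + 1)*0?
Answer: -1/4245 ≈ -0.00023557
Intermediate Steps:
a(g, p) = 2 (a(g, p) = 2 + (1 + 1)*0 = 2 + 2*0 = 2 + 0 = 2)
1/(a(-38, -88) - 4247) = 1/(2 - 4247) = 1/(-4245) = -1/4245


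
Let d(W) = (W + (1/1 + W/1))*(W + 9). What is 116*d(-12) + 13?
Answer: 8017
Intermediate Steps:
d(W) = (1 + 2*W)*(9 + W) (d(W) = (W + (1*1 + W*1))*(9 + W) = (W + (1 + W))*(9 + W) = (1 + 2*W)*(9 + W))
116*d(-12) + 13 = 116*(9 + 2*(-12)² + 19*(-12)) + 13 = 116*(9 + 2*144 - 228) + 13 = 116*(9 + 288 - 228) + 13 = 116*69 + 13 = 8004 + 13 = 8017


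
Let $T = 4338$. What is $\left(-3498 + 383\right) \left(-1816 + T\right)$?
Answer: $-7856030$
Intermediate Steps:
$\left(-3498 + 383\right) \left(-1816 + T\right) = \left(-3498 + 383\right) \left(-1816 + 4338\right) = \left(-3115\right) 2522 = -7856030$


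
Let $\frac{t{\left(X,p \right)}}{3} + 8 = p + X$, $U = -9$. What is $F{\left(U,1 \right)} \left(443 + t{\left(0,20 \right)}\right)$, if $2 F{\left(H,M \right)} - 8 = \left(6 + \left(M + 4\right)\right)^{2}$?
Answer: $\frac{61791}{2} \approx 30896.0$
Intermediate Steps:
$F{\left(H,M \right)} = 4 + \frac{\left(10 + M\right)^{2}}{2}$ ($F{\left(H,M \right)} = 4 + \frac{\left(6 + \left(M + 4\right)\right)^{2}}{2} = 4 + \frac{\left(6 + \left(4 + M\right)\right)^{2}}{2} = 4 + \frac{\left(10 + M\right)^{2}}{2}$)
$t{\left(X,p \right)} = -24 + 3 X + 3 p$ ($t{\left(X,p \right)} = -24 + 3 \left(p + X\right) = -24 + 3 \left(X + p\right) = -24 + \left(3 X + 3 p\right) = -24 + 3 X + 3 p$)
$F{\left(U,1 \right)} \left(443 + t{\left(0,20 \right)}\right) = \left(4 + \frac{\left(10 + 1\right)^{2}}{2}\right) \left(443 + \left(-24 + 3 \cdot 0 + 3 \cdot 20\right)\right) = \left(4 + \frac{11^{2}}{2}\right) \left(443 + \left(-24 + 0 + 60\right)\right) = \left(4 + \frac{1}{2} \cdot 121\right) \left(443 + 36\right) = \left(4 + \frac{121}{2}\right) 479 = \frac{129}{2} \cdot 479 = \frac{61791}{2}$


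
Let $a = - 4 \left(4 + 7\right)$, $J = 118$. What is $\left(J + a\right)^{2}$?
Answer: $5476$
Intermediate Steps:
$a = -44$ ($a = \left(-4\right) 11 = -44$)
$\left(J + a\right)^{2} = \left(118 - 44\right)^{2} = 74^{2} = 5476$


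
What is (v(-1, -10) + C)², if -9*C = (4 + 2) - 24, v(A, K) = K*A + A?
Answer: 121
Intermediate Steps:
v(A, K) = A + A*K (v(A, K) = A*K + A = A + A*K)
C = 2 (C = -((4 + 2) - 24)/9 = -(6 - 24)/9 = -⅑*(-18) = 2)
(v(-1, -10) + C)² = (-(1 - 10) + 2)² = (-1*(-9) + 2)² = (9 + 2)² = 11² = 121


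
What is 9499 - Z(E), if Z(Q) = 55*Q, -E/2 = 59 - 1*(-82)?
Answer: 25009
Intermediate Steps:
E = -282 (E = -2*(59 - 1*(-82)) = -2*(59 + 82) = -2*141 = -282)
9499 - Z(E) = 9499 - 55*(-282) = 9499 - 1*(-15510) = 9499 + 15510 = 25009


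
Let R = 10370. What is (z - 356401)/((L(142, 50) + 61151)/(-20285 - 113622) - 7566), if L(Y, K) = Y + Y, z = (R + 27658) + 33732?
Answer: 38115422387/1013201797 ≈ 37.619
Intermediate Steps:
z = 71760 (z = (10370 + 27658) + 33732 = 38028 + 33732 = 71760)
L(Y, K) = 2*Y
(z - 356401)/((L(142, 50) + 61151)/(-20285 - 113622) - 7566) = (71760 - 356401)/((2*142 + 61151)/(-20285 - 113622) - 7566) = -284641/((284 + 61151)/(-133907) - 7566) = -284641/(61435*(-1/133907) - 7566) = -284641/(-61435/133907 - 7566) = -284641/(-1013201797/133907) = -284641*(-133907/1013201797) = 38115422387/1013201797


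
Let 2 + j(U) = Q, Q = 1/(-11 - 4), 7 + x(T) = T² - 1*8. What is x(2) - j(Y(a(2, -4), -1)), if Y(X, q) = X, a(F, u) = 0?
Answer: -134/15 ≈ -8.9333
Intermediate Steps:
x(T) = -15 + T² (x(T) = -7 + (T² - 1*8) = -7 + (T² - 8) = -7 + (-8 + T²) = -15 + T²)
Q = -1/15 (Q = 1/(-15) = -1/15 ≈ -0.066667)
j(U) = -31/15 (j(U) = -2 - 1/15 = -31/15)
x(2) - j(Y(a(2, -4), -1)) = (-15 + 2²) - 1*(-31/15) = (-15 + 4) + 31/15 = -11 + 31/15 = -134/15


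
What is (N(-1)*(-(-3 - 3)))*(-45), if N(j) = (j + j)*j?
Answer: -540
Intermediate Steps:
N(j) = 2*j**2 (N(j) = (2*j)*j = 2*j**2)
(N(-1)*(-(-3 - 3)))*(-45) = ((2*(-1)**2)*(-(-3 - 3)))*(-45) = ((2*1)*(-1*(-6)))*(-45) = (2*6)*(-45) = 12*(-45) = -540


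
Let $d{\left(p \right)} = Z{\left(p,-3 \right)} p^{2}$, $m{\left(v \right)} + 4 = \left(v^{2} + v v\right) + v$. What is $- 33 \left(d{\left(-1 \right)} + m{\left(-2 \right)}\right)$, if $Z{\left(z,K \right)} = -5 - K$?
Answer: $0$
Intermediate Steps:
$m{\left(v \right)} = -4 + v + 2 v^{2}$ ($m{\left(v \right)} = -4 + \left(\left(v^{2} + v v\right) + v\right) = -4 + \left(\left(v^{2} + v^{2}\right) + v\right) = -4 + \left(2 v^{2} + v\right) = -4 + \left(v + 2 v^{2}\right) = -4 + v + 2 v^{2}$)
$d{\left(p \right)} = - 2 p^{2}$ ($d{\left(p \right)} = \left(-5 - -3\right) p^{2} = \left(-5 + 3\right) p^{2} = - 2 p^{2}$)
$- 33 \left(d{\left(-1 \right)} + m{\left(-2 \right)}\right) = - 33 \left(- 2 \left(-1\right)^{2} - \left(6 - 8\right)\right) = - 33 \left(\left(-2\right) 1 - -2\right) = - 33 \left(-2 - -2\right) = - 33 \left(-2 + 2\right) = \left(-33\right) 0 = 0$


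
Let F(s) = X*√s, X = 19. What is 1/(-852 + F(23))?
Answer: -852/717601 - 19*√23/717601 ≈ -0.0013143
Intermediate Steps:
F(s) = 19*√s
1/(-852 + F(23)) = 1/(-852 + 19*√23)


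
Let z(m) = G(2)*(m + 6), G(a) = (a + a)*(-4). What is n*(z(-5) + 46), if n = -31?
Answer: -930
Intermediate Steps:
G(a) = -8*a (G(a) = (2*a)*(-4) = -8*a)
z(m) = -96 - 16*m (z(m) = (-8*2)*(m + 6) = -16*(6 + m) = -96 - 16*m)
n*(z(-5) + 46) = -31*((-96 - 16*(-5)) + 46) = -31*((-96 + 80) + 46) = -31*(-16 + 46) = -31*30 = -930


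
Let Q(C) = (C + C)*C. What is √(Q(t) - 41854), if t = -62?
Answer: I*√34166 ≈ 184.84*I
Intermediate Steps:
Q(C) = 2*C² (Q(C) = (2*C)*C = 2*C²)
√(Q(t) - 41854) = √(2*(-62)² - 41854) = √(2*3844 - 41854) = √(7688 - 41854) = √(-34166) = I*√34166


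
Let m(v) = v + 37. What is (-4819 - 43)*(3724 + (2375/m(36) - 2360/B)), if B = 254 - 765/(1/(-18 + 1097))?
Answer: -1100207794468354/60238213 ≈ -1.8264e+7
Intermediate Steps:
m(v) = 37 + v
B = -825181 (B = 254 - 765/(1/1079) = 254 - 765/1/1079 = 254 - 765*1079 = 254 - 1*825435 = 254 - 825435 = -825181)
(-4819 - 43)*(3724 + (2375/m(36) - 2360/B)) = (-4819 - 43)*(3724 + (2375/(37 + 36) - 2360/(-825181))) = -4862*(3724 + (2375/73 - 2360*(-1/825181))) = -4862*(3724 + (2375*(1/73) + 2360/825181)) = -4862*(3724 + (2375/73 + 2360/825181)) = -4862*(3724 + 1959977155/60238213) = -4862*226287082367/60238213 = -1100207794468354/60238213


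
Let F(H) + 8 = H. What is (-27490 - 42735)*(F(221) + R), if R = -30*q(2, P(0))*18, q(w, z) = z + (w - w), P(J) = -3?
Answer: -128722425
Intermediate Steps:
F(H) = -8 + H
q(w, z) = z (q(w, z) = z + 0 = z)
R = 1620 (R = -30*(-3)*18 = 90*18 = 1620)
(-27490 - 42735)*(F(221) + R) = (-27490 - 42735)*((-8 + 221) + 1620) = -70225*(213 + 1620) = -70225*1833 = -128722425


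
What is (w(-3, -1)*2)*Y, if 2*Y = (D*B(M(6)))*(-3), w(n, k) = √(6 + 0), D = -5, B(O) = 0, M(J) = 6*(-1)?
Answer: 0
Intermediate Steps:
M(J) = -6
w(n, k) = √6
Y = 0 (Y = (-5*0*(-3))/2 = (0*(-3))/2 = (½)*0 = 0)
(w(-3, -1)*2)*Y = (√6*2)*0 = (2*√6)*0 = 0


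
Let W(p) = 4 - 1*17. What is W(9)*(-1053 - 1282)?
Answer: 30355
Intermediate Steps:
W(p) = -13 (W(p) = 4 - 17 = -13)
W(9)*(-1053 - 1282) = -13*(-1053 - 1282) = -13*(-2335) = 30355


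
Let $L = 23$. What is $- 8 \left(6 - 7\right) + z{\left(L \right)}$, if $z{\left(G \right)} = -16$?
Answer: $-8$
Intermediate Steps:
$- 8 \left(6 - 7\right) + z{\left(L \right)} = - 8 \left(6 - 7\right) - 16 = \left(-8\right) \left(-1\right) - 16 = 8 - 16 = -8$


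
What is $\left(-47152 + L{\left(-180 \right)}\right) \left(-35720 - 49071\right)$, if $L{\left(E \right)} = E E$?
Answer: $1250836832$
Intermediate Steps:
$L{\left(E \right)} = E^{2}$
$\left(-47152 + L{\left(-180 \right)}\right) \left(-35720 - 49071\right) = \left(-47152 + \left(-180\right)^{2}\right) \left(-35720 - 49071\right) = \left(-47152 + 32400\right) \left(-84791\right) = \left(-14752\right) \left(-84791\right) = 1250836832$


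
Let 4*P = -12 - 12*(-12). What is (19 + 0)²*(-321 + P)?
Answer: -103968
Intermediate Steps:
P = 33 (P = (-12 - 12*(-12))/4 = (-12 + 144)/4 = (¼)*132 = 33)
(19 + 0)²*(-321 + P) = (19 + 0)²*(-321 + 33) = 19²*(-288) = 361*(-288) = -103968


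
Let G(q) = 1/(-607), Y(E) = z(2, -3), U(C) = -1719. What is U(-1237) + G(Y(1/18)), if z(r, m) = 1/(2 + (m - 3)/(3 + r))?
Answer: -1043434/607 ≈ -1719.0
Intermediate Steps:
z(r, m) = 1/(2 + (-3 + m)/(3 + r))
Y(E) = 5/4 (Y(E) = (3 + 2)/(3 - 3 + 2*2) = 5/(3 - 3 + 4) = 5/4)
G(q) = -1/607
U(-1237) + G(Y(1/18)) = -1719 - 1/607 = -1043434/607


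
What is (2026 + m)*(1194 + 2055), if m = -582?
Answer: 4691556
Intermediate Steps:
(2026 + m)*(1194 + 2055) = (2026 - 582)*(1194 + 2055) = 1444*3249 = 4691556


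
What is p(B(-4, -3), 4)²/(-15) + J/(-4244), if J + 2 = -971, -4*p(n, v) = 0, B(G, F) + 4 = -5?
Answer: 973/4244 ≈ 0.22926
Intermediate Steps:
B(G, F) = -9 (B(G, F) = -4 - 5 = -9)
p(n, v) = 0 (p(n, v) = -¼*0 = 0)
J = -973 (J = -2 - 971 = -973)
p(B(-4, -3), 4)²/(-15) + J/(-4244) = 0²/(-15) - 973/(-4244) = 0*(-1/15) - 973*(-1/4244) = 0 + 973/4244 = 973/4244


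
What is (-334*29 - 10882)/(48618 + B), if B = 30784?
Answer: -10284/39701 ≈ -0.25904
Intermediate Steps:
(-334*29 - 10882)/(48618 + B) = (-334*29 - 10882)/(48618 + 30784) = (-9686 - 10882)/79402 = -20568*1/79402 = -10284/39701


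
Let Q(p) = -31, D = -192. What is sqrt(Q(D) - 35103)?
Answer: I*sqrt(35134) ≈ 187.44*I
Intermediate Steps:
sqrt(Q(D) - 35103) = sqrt(-31 - 35103) = sqrt(-35134) = I*sqrt(35134)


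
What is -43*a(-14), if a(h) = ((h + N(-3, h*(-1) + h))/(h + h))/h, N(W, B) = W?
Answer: 731/392 ≈ 1.8648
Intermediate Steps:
a(h) = (-3 + h)/(2*h²) (a(h) = ((h - 3)/(h + h))/h = ((-3 + h)/((2*h)))/h = ((-3 + h)*(1/(2*h)))/h = ((-3 + h)/(2*h))/h = (-3 + h)/(2*h²))
-43*a(-14) = -43*(-3 - 14)/(2*(-14)²) = -43*(-17)/(2*196) = -43*(-17/392) = 731/392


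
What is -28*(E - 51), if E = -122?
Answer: 4844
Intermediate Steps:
-28*(E - 51) = -28*(-122 - 51) = -28*(-173) = 4844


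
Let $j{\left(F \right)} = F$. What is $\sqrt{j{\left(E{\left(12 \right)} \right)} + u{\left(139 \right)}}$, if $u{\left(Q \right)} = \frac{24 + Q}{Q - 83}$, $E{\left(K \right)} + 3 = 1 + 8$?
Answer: $\frac{\sqrt{6986}}{28} \approx 2.9851$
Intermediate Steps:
$E{\left(K \right)} = 6$ ($E{\left(K \right)} = -3 + \left(1 + 8\right) = -3 + 9 = 6$)
$u{\left(Q \right)} = \frac{24 + Q}{-83 + Q}$
$\sqrt{j{\left(E{\left(12 \right)} \right)} + u{\left(139 \right)}} = \sqrt{6 + \frac{24 + 139}{-83 + 139}} = \sqrt{6 + \frac{1}{56} \cdot 163} = \sqrt{6 + \frac{163}{56}} = \sqrt{\frac{499}{56}} = \frac{\sqrt{6986}}{28}$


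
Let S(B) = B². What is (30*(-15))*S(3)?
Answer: -4050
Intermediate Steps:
(30*(-15))*S(3) = (30*(-15))*3² = -450*9 = -4050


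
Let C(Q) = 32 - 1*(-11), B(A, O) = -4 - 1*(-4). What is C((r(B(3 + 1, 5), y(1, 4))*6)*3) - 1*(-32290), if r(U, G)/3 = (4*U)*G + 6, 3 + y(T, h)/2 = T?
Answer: 32333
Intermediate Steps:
y(T, h) = -6 + 2*T
B(A, O) = 0 (B(A, O) = -4 + 4 = 0)
r(U, G) = 18 + 12*G*U (r(U, G) = 3*((4*U)*G + 6) = 3*(4*G*U + 6) = 3*(6 + 4*G*U) = 18 + 12*G*U)
C(Q) = 43 (C(Q) = 32 + 11 = 43)
C((r(B(3 + 1, 5), y(1, 4))*6)*3) - 1*(-32290) = 43 - 1*(-32290) = 43 + 32290 = 32333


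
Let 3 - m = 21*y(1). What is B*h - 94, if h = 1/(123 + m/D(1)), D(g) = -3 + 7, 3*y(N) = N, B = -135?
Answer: -11603/122 ≈ -95.107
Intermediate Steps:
y(N) = N/3
D(g) = 4
m = -4 (m = 3 - 21*(1/3)*1 = 3 - 21/3 = 3 - 1*7 = 3 - 7 = -4)
h = 1/122 (h = 1/(123 - 4/4) = 1/(123 - 4*1/4) = 1/(123 - 1) = 1/122 ≈ 0.0081967)
B*h - 94 = -135*1/122 - 94 = -135/122 - 94 = -11603/122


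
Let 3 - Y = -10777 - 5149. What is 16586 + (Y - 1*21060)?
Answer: 11455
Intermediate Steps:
Y = 15929 (Y = 3 - (-10777 - 5149) = 3 - 1*(-15926) = 3 + 15926 = 15929)
16586 + (Y - 1*21060) = 16586 + (15929 - 1*21060) = 16586 + (15929 - 21060) = 16586 - 5131 = 11455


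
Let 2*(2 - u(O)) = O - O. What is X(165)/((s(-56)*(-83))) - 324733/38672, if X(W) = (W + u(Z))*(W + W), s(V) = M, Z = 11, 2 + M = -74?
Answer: 20699539/60985744 ≈ 0.33942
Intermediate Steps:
M = -76 (M = -2 - 74 = -76)
s(V) = -76
u(O) = 2 (u(O) = 2 - (O - O)/2 = 2 - ½*0 = 2 + 0 = 2)
X(W) = 2*W*(2 + W) (X(W) = (W + 2)*(W + W) = (2 + W)*(2*W) = 2*W*(2 + W))
X(165)/((s(-56)*(-83))) - 324733/38672 = (2*165*(2 + 165))/((-76*(-83))) - 324733/38672 = (2*165*167)/6308 - 324733*1/38672 = 55110*(1/6308) - 324733/38672 = 27555/3154 - 324733/38672 = 20699539/60985744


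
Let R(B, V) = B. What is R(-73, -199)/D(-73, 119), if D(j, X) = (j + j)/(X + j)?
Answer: 23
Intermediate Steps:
D(j, X) = 2*j/(X + j) (D(j, X) = (2*j)/(X + j) = 2*j/(X + j))
R(-73, -199)/D(-73, 119) = -73/(2*(-73)/(119 - 73)) = -73/(2*(-73)/46) = -73/(2*(-73)*(1/46)) = -73/(-73/23) = -73*(-23/73) = 23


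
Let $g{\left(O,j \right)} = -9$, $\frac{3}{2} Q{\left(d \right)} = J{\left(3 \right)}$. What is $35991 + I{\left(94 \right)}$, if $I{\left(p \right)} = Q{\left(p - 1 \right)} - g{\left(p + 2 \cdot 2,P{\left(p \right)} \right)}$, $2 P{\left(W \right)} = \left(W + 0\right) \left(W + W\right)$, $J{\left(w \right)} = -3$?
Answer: $35998$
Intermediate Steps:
$P{\left(W \right)} = W^{2}$ ($P{\left(W \right)} = \frac{\left(W + 0\right) \left(W + W\right)}{2} = \frac{W 2 W}{2} = \frac{2 W^{2}}{2} = W^{2}$)
$Q{\left(d \right)} = -2$ ($Q{\left(d \right)} = \frac{2}{3} \left(-3\right) = -2$)
$I{\left(p \right)} = 7$ ($I{\left(p \right)} = -2 - -9 = -2 + 9 = 7$)
$35991 + I{\left(94 \right)} = 35991 + 7 = 35998$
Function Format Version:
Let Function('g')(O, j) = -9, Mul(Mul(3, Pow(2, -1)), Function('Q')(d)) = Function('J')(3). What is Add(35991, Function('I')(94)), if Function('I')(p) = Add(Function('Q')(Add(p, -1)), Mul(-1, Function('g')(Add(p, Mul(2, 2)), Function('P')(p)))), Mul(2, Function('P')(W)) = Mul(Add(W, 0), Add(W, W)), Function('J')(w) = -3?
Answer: 35998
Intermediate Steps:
Function('P')(W) = Pow(W, 2) (Function('P')(W) = Mul(Rational(1, 2), Mul(Add(W, 0), Add(W, W))) = Mul(Rational(1, 2), Mul(W, Mul(2, W))) = Mul(Rational(1, 2), Mul(2, Pow(W, 2))) = Pow(W, 2))
Function('Q')(d) = -2 (Function('Q')(d) = Mul(Rational(2, 3), -3) = -2)
Function('I')(p) = 7 (Function('I')(p) = Add(-2, Mul(-1, -9)) = Add(-2, 9) = 7)
Add(35991, Function('I')(94)) = Add(35991, 7) = 35998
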